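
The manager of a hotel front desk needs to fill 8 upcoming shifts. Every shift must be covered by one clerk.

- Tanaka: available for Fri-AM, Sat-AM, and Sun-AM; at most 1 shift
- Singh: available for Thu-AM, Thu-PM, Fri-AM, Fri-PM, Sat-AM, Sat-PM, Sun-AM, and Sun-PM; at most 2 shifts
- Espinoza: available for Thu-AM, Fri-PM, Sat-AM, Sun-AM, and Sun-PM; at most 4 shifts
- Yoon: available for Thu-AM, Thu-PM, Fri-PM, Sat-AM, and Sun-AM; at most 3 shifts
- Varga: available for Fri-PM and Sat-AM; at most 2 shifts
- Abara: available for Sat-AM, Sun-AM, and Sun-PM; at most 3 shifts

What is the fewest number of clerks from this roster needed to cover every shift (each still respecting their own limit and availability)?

3

8 slots to fill and no one can take more than 4, so at least ⌈8/4⌉ = 2 clerks are needed.
Any 2 clerks together have capacity at most 4+3 = 7 < 8 slots, so 2 can never suffice.
Singh, Espinoza, and Yoon alone can cover everything: Thu-AM→Espinoza, Thu-PM→Yoon, Fri-AM→Singh, Fri-PM→Espinoza, Sat-AM→Espinoza, Sat-PM→Singh, Sun-AM→Yoon, Sun-PM→Espinoza.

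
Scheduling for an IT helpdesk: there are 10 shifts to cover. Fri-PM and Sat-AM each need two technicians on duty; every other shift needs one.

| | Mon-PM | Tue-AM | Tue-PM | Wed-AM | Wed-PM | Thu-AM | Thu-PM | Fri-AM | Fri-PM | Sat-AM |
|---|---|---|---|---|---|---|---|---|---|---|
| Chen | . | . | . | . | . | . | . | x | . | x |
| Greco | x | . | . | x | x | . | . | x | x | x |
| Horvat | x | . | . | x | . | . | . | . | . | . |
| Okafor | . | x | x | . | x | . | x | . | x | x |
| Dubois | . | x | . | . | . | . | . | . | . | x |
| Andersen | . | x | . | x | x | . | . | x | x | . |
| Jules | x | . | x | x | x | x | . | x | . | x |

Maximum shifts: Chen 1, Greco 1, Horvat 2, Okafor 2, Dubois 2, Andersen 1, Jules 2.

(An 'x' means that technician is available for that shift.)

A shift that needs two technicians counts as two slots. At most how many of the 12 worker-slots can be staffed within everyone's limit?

Total capacity across all technicians is 1+1+2+2+2+1+2 = 11, and 12 slots are needed, so at most 11 can be filled.
An assignment achieving 11: Mon-PM→Horvat, Tue-AM→Dubois, Tue-PM→Okafor, Wed-AM→Horvat, Wed-PM→Jules, Thu-AM→Jules, Thu-PM→Okafor, Fri-AM→Chen, Fri-PM→Greco+Andersen, Sat-AM→Dubois.
Loads: Chen 1/1, Greco 1/1, Horvat 2/2, Okafor 2/2, Dubois 2/2, Andersen 1/1, Jules 2/2.

11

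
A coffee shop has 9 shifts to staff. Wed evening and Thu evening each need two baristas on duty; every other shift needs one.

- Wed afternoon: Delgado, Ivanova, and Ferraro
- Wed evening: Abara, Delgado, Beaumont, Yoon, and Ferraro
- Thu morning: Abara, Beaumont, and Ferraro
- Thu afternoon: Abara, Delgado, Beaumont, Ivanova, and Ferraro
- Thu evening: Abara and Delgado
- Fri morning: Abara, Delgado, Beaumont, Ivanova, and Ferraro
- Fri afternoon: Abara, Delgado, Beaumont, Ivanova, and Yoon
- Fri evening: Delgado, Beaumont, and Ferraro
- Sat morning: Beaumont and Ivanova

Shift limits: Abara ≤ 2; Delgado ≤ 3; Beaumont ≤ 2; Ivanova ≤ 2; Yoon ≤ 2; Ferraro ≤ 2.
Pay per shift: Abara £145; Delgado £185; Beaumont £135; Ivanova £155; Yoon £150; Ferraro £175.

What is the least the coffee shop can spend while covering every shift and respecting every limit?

£1705

Thu evening can only be covered by Abara and Delgado, so that assignment is forced.
Picking the cheapest available barista for each shift independently would cost £1575, but that ignores the shift limits.
An optimal schedule: Wed afternoon→Ivanova, Wed evening→Yoon+Ferraro, Thu morning→Beaumont, Thu afternoon→Abara, Thu evening→Abara+Delgado, Fri morning→Ivanova, Fri afternoon→Yoon, Fri evening→Ferraro, Sat morning→Beaumont.
Total: 155 + 150 + 175 + 135 + 145 + 145 + 185 + 155 + 150 + 175 + 135 = £1705.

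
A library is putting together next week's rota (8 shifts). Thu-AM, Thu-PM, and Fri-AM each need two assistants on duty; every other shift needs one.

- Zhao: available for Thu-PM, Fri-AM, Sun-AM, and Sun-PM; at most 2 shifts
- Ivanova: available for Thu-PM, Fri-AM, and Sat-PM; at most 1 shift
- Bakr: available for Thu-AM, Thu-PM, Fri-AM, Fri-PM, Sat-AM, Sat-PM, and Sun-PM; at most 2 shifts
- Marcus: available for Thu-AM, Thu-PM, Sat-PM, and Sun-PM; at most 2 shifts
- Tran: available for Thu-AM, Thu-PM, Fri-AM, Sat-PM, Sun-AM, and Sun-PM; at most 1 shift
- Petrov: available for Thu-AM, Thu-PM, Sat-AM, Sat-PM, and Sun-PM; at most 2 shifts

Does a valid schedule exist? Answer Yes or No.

Total capacity is 2+1+2+2+1+2 = 10 but 11 worker-slots are needed — infeasible.

No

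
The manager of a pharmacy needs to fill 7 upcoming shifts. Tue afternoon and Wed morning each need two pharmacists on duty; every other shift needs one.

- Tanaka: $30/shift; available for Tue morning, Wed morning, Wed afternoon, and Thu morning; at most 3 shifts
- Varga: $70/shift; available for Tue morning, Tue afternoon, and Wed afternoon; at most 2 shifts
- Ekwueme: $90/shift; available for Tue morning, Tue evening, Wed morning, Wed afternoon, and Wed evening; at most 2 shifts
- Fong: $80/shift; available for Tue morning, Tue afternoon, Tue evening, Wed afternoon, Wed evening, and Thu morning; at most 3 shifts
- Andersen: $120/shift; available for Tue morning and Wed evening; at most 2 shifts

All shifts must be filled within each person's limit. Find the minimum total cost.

$560

Tue afternoon can only be covered by Varga and Fong, so that assignment is forced.
Wed morning can only be covered by Tanaka and Ekwueme, so that assignment is forced.
Picking the cheapest available pharmacist for each shift independently would cost $520, but that ignores the shift limits.
An optimal schedule: Tue morning→Varga, Tue afternoon→Varga+Fong, Tue evening→Fong, Wed morning→Tanaka+Ekwueme, Wed afternoon→Tanaka, Wed evening→Fong, Thu morning→Tanaka.
Total: 70 + 70 + 80 + 80 + 30 + 90 + 30 + 80 + 30 = $560.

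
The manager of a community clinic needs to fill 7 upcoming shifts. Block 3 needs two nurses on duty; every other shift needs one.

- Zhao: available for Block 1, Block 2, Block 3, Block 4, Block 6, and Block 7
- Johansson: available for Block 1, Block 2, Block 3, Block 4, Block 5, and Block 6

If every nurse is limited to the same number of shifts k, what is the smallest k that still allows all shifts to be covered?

4

With 2 nurses and 8 worker-slots to fill, someone must work at least ⌈8/2⌉ = 4 shifts, so k ≥ 4.
k = 4 works: Block 1→Zhao, Block 2→Zhao, Block 3→Zhao+Johansson, Block 4→Johansson, Block 5→Johansson, Block 6→Johansson, Block 7→Zhao.
Loads: Zhao 4, Johansson 4 — all ≤ 4.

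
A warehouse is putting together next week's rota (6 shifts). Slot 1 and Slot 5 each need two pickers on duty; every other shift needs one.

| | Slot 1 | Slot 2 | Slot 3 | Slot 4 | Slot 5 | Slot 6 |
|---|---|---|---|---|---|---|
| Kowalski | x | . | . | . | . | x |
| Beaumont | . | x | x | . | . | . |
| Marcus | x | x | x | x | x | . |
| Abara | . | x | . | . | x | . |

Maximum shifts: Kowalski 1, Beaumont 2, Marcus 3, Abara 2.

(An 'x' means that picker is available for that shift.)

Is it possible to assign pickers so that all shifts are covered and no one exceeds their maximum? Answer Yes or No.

Total capacity is 8 and 8 slots are needed, so capacity alone doesn't rule it out.
Shifts {Slot 1, Slot 6} need 3 worker-slots in total, but the pickers available for any of those shifts (Kowalski and Marcus) can supply at most 2 among them. So no valid schedule exists.

No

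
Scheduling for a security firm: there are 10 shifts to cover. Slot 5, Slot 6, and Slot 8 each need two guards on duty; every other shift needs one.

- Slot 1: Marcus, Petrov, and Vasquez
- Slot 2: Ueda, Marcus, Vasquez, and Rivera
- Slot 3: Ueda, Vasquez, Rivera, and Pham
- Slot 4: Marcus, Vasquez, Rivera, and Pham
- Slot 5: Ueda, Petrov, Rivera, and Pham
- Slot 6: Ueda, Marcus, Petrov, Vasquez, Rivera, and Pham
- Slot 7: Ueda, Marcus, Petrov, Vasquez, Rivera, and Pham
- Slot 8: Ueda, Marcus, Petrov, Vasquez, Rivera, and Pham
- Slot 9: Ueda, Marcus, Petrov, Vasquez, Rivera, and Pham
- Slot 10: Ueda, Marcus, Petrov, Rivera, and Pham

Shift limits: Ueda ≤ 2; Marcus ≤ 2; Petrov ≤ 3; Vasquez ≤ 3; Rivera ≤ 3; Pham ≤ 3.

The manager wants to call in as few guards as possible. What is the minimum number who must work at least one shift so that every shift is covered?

5

13 slots to fill and no one can take more than 3, so at least ⌈13/3⌉ = 5 guards are needed.
Ueda, Marcus, Petrov, Vasquez, and Rivera alone can cover everything: Slot 1→Marcus, Slot 2→Vasquez, Slot 3→Ueda, Slot 4→Marcus, Slot 5→Ueda+Petrov, Slot 6→Vasquez+Rivera, Slot 7→Petrov, Slot 8→Vasquez+Rivera, Slot 9→Rivera, Slot 10→Petrov.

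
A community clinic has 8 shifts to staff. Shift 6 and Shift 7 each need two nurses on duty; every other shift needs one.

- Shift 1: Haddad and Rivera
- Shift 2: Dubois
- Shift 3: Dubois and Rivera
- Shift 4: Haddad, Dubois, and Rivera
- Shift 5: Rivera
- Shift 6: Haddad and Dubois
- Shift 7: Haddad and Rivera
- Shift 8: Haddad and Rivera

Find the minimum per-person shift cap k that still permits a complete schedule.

4

With 3 nurses and 10 worker-slots to fill, someone must work at least ⌈10/3⌉ = 4 shifts, so k ≥ 4.
k = 4 works: Shift 1→Haddad, Shift 2→Dubois, Shift 3→Dubois, Shift 4→Dubois, Shift 5→Rivera, Shift 6→Haddad+Dubois, Shift 7→Haddad+Rivera, Shift 8→Haddad.
Loads: Haddad 4, Dubois 4, Rivera 2 — all ≤ 4.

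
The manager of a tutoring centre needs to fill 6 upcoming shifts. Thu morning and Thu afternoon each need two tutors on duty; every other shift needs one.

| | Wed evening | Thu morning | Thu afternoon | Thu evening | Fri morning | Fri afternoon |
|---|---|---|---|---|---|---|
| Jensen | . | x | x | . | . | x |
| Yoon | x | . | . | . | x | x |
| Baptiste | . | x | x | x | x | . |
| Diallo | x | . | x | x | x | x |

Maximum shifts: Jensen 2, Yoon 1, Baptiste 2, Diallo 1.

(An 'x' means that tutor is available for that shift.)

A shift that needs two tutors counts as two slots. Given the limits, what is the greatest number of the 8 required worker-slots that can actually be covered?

6

Total capacity across all tutors is 2+1+2+1 = 6, and 8 slots are needed, so at most 6 can be filled.
An assignment achieving 6: Wed evening→Yoon, Thu morning→Jensen+Baptiste, Thu afternoon→Jensen+Diallo, Thu evening→Baptiste.
Loads: Jensen 2/2, Yoon 1/1, Baptiste 2/2, Diallo 1/1.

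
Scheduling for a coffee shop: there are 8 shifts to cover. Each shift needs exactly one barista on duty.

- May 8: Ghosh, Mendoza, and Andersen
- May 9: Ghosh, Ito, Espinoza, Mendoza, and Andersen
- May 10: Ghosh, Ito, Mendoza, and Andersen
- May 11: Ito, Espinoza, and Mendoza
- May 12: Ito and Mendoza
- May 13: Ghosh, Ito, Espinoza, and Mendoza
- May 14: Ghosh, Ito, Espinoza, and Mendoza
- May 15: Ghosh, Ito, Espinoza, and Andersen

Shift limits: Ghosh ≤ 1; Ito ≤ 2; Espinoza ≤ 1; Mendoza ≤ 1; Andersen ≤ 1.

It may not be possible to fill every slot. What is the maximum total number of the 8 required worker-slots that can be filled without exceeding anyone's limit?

6

Total capacity across all baristas is 1+2+1+1+1 = 6, and 8 slots are needed, so at most 6 can be filled.
An assignment achieving 6: May 8→Ghosh, May 10→Mendoza, May 11→Ito, May 12→Ito, May 13→Espinoza, May 15→Andersen.
Loads: Ghosh 1/1, Ito 2/2, Espinoza 1/1, Mendoza 1/1, Andersen 1/1.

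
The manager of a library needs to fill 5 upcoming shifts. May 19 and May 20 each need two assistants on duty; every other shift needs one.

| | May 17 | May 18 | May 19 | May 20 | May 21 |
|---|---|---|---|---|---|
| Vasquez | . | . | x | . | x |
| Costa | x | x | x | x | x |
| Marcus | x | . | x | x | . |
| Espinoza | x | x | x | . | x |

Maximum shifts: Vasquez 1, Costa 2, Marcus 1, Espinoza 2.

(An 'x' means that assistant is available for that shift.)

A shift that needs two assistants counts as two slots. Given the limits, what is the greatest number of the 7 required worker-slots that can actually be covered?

Total capacity across all assistants is 1+2+1+2 = 6, and 7 slots are needed, so at most 6 can be filled.
An assignment achieving 6: May 17→Espinoza, May 18→Costa, May 19→Espinoza, May 20→Costa+Marcus, May 21→Vasquez.
Loads: Vasquez 1/1, Costa 2/2, Marcus 1/1, Espinoza 2/2.

6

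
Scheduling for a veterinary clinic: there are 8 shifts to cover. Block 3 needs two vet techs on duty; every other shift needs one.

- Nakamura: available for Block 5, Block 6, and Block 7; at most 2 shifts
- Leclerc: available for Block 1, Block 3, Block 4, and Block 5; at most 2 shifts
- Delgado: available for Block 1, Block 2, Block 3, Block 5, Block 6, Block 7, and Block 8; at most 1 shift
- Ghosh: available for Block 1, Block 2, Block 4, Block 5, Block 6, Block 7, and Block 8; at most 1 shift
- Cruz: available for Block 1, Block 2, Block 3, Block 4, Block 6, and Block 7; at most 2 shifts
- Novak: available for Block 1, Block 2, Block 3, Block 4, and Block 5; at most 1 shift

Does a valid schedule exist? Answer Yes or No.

Yes

One valid schedule: Block 1→Cruz, Block 2→Ghosh, Block 3→Cruz+Novak, Block 4→Leclerc, Block 5→Leclerc, Block 6→Nakamura, Block 7→Nakamura, Block 8→Delgado.
Loads: Nakamura 2/2, Leclerc 2/2, Delgado 1/1, Ghosh 1/1, Cruz 2/2, Novak 1/1 — all within limits.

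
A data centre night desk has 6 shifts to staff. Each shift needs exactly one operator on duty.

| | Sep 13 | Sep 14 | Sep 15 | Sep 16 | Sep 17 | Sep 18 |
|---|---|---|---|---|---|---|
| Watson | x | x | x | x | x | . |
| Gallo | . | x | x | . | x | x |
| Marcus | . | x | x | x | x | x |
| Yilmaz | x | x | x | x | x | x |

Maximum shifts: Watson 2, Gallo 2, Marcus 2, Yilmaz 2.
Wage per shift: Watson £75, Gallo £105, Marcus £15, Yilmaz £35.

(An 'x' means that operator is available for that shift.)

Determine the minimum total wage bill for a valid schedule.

£250

Picking the cheapest available operator for each shift independently would cost £110, but that ignores the shift limits.
An optimal schedule: Sep 13→Yilmaz, Sep 14→Yilmaz, Sep 15→Watson, Sep 16→Marcus, Sep 17→Watson, Sep 18→Marcus.
Total: 35 + 35 + 75 + 15 + 75 + 15 = £250.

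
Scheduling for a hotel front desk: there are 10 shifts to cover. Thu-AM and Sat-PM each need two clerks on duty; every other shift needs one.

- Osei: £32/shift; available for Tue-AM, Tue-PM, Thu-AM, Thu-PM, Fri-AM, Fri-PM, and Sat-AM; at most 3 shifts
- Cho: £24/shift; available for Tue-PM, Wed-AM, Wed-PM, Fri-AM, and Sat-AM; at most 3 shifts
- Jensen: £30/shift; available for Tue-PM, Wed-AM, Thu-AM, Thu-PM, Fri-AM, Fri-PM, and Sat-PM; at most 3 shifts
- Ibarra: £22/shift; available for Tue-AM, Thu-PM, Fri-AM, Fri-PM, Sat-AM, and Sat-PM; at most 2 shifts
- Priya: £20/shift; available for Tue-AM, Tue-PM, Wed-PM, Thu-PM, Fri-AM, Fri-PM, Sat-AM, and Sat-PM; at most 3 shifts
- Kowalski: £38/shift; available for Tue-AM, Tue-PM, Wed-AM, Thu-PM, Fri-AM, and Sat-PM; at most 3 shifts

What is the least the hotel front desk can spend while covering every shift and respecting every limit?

£298

Thu-AM can only be covered by Osei and Jensen, so that assignment is forced.
Picking the cheapest available clerk for each shift independently would cost £268, but that ignores the shift limits.
An optimal schedule: Tue-AM→Priya, Tue-PM→Cho, Wed-AM→Cho, Wed-PM→Priya, Thu-AM→Jensen+Osei, Thu-PM→Jensen, Fri-AM→Cho, Fri-PM→Priya, Sat-AM→Ibarra, Sat-PM→Ibarra+Jensen.
Total: 20 + 24 + 24 + 20 + 30 + 32 + 30 + 24 + 20 + 22 + 22 + 30 = £298.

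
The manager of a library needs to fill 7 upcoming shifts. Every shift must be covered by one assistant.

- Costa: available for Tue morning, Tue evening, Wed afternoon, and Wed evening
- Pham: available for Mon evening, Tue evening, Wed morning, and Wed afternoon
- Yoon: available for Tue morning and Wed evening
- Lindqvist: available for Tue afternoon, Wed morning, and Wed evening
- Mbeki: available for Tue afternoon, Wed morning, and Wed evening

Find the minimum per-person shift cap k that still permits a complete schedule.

2

With 5 assistants and 7 worker-slots to fill, someone must work at least ⌈7/5⌉ = 2 shifts, so k ≥ 2.
k = 2 works: Mon evening→Pham, Tue morning→Costa, Tue afternoon→Lindqvist, Tue evening→Costa, Wed morning→Lindqvist, Wed afternoon→Pham, Wed evening→Yoon.
Loads: Costa 2, Pham 2, Yoon 1, Lindqvist 2, Mbeki 0 — all ≤ 2.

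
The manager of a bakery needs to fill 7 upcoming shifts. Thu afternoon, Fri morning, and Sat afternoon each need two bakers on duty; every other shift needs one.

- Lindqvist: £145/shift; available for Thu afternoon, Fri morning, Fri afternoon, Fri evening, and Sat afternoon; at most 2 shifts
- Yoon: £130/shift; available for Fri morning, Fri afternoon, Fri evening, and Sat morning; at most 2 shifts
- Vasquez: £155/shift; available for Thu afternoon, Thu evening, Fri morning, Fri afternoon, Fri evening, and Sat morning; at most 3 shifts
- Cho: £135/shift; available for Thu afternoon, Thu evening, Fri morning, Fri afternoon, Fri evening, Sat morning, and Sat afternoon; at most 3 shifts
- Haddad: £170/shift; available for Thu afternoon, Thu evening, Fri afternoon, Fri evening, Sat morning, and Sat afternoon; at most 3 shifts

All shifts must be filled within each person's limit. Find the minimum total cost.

Picking the cheapest available baker for each shift independently would cost £1350, but that ignores the shift limits.
An optimal schedule: Thu afternoon→Vasquez+Cho, Thu evening→Vasquez, Fri morning→Vasquez+Cho, Fri afternoon→Lindqvist, Fri evening→Yoon, Sat morning→Yoon, Sat afternoon→Lindqvist+Cho.
Total: 155 + 135 + 155 + 155 + 135 + 145 + 130 + 130 + 145 + 135 = £1420.

£1420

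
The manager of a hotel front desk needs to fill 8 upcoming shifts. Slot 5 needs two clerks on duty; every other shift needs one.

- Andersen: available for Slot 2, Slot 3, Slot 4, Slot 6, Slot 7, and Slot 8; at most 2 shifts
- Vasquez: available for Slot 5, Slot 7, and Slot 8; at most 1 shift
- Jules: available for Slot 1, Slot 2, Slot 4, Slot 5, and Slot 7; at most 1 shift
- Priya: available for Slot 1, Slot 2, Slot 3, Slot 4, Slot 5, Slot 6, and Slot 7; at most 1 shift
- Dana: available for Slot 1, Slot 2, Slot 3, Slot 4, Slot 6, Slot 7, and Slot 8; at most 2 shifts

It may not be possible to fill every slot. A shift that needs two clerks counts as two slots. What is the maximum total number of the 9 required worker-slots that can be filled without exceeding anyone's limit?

Total capacity across all clerks is 2+1+1+1+2 = 7, and 9 slots are needed, so at most 7 can be filled.
An assignment achieving 7: Slot 1→Jules, Slot 2→Dana, Slot 3→Andersen, Slot 5→Vasquez+Priya, Slot 6→Andersen, Slot 8→Dana.
Loads: Andersen 2/2, Vasquez 1/1, Jules 1/1, Priya 1/1, Dana 2/2.

7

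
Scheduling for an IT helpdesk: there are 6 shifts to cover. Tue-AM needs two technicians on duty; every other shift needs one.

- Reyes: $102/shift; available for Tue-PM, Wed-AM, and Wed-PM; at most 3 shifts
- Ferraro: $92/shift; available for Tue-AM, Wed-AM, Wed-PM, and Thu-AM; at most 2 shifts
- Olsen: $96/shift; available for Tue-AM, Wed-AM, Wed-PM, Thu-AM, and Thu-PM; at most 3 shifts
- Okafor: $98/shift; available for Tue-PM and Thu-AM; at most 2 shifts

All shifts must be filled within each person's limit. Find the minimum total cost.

$668

Tue-AM can only be covered by Ferraro and Olsen, so that assignment is forced.
Thu-PM can only be covered by Olsen, so that assignment is forced.
Picking the cheapest available technician for each shift independently would cost $658, but that ignores the shift limits.
An optimal schedule: Tue-AM→Ferraro+Olsen, Tue-PM→Okafor, Wed-AM→Ferraro, Wed-PM→Olsen, Thu-AM→Okafor, Thu-PM→Olsen.
Total: 92 + 96 + 98 + 92 + 96 + 98 + 96 = $668.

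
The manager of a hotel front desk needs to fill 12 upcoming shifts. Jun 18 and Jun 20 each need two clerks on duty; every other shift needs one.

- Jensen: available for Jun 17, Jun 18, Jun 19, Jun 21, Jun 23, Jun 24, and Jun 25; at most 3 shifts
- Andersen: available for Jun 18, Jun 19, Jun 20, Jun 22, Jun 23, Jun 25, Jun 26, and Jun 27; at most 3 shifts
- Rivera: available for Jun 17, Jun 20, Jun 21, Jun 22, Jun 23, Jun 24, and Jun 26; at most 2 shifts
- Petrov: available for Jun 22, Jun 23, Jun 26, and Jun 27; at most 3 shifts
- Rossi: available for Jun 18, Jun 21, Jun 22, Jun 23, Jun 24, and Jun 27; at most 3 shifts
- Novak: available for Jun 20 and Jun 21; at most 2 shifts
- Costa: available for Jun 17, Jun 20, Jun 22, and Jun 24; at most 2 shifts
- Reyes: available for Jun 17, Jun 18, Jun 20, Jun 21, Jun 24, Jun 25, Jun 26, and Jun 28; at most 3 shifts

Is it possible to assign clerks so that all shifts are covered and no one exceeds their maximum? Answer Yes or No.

Jun 28 can only be covered by Reyes, so that assignment is forced.
One valid schedule: Jun 17→Jensen, Jun 18→Rossi+Reyes, Jun 19→Jensen, Jun 20→Novak+Costa, Jun 21→Rivera, Jun 22→Andersen, Jun 23→Rivera, Jun 24→Rossi, Jun 25→Jensen, Jun 26→Andersen, Jun 27→Andersen, Jun 28→Reyes.
Loads: Jensen 3/3, Andersen 3/3, Rivera 2/2, Petrov 0/3, Rossi 2/3, Novak 1/2, Costa 1/2, Reyes 2/3 — all within limits.

Yes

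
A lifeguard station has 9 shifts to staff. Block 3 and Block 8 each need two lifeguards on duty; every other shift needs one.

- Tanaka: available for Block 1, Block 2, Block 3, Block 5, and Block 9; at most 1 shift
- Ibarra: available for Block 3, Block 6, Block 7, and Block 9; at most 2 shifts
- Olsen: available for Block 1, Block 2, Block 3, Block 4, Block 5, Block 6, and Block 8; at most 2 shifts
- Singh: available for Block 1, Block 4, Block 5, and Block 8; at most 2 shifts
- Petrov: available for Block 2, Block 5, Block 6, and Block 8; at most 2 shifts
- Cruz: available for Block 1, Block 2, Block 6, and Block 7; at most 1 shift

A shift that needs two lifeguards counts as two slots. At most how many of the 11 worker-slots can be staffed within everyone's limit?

Total capacity across all lifeguards is 1+2+2+2+2+1 = 10, and 11 slots are needed, so at most 10 can be filled.
An assignment achieving 10: Block 1→Singh, Block 2→Petrov, Block 3→Ibarra+Olsen, Block 4→Olsen, Block 6→Cruz, Block 7→Ibarra, Block 8→Singh+Petrov, Block 9→Tanaka.
Loads: Tanaka 1/1, Ibarra 2/2, Olsen 2/2, Singh 2/2, Petrov 2/2, Cruz 1/1.

10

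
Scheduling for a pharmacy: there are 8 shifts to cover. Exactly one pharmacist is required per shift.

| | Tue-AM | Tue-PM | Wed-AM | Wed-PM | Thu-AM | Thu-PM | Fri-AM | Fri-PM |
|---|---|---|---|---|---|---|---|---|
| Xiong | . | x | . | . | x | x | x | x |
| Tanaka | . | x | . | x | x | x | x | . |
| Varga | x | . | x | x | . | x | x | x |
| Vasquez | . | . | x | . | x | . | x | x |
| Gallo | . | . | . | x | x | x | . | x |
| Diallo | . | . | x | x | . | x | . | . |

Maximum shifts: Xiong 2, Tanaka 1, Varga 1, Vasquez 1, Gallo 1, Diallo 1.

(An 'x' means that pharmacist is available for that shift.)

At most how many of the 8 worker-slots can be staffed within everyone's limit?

7

Total capacity across all pharmacists is 2+1+1+1+1+1 = 7, and 8 slots are needed, so at most 7 can be filled.
An assignment achieving 7: Tue-AM→Varga, Tue-PM→Xiong, Wed-AM→Vasquez, Wed-PM→Tanaka, Thu-AM→Xiong, Thu-PM→Diallo, Fri-PM→Gallo.
Loads: Xiong 2/2, Tanaka 1/1, Varga 1/1, Vasquez 1/1, Gallo 1/1, Diallo 1/1.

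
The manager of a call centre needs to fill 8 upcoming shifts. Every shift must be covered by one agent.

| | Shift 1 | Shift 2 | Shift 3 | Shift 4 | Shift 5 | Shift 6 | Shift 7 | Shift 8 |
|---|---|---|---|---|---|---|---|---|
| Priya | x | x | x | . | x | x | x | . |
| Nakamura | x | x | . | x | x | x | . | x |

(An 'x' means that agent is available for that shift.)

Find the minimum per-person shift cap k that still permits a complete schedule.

With 2 agents and 8 worker-slots to fill, someone must work at least ⌈8/2⌉ = 4 shifts, so k ≥ 4.
k = 4 works: Shift 1→Priya, Shift 2→Priya, Shift 3→Priya, Shift 4→Nakamura, Shift 5→Nakamura, Shift 6→Nakamura, Shift 7→Priya, Shift 8→Nakamura.
Loads: Priya 4, Nakamura 4 — all ≤ 4.

4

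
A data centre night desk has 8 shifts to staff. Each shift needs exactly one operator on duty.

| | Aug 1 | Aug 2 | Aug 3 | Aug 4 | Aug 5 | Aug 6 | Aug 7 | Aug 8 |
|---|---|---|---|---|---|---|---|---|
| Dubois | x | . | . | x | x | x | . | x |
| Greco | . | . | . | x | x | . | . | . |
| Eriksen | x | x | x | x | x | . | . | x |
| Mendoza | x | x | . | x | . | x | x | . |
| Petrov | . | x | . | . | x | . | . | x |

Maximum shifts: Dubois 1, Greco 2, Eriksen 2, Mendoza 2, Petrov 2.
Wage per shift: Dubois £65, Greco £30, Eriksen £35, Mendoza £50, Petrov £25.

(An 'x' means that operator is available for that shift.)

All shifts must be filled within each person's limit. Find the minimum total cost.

Aug 3 can only be covered by Eriksen, so that assignment is forced.
Aug 7 can only be covered by Mendoza, so that assignment is forced.
Picking the cheapest available operator for each shift independently would cost £275, but that ignores the shift limits.
An optimal schedule: Aug 1→Eriksen, Aug 2→Petrov, Aug 3→Eriksen, Aug 4→Greco, Aug 5→Greco, Aug 6→Mendoza, Aug 7→Mendoza, Aug 8→Petrov.
Total: 35 + 25 + 35 + 30 + 30 + 50 + 50 + 25 = £280.

£280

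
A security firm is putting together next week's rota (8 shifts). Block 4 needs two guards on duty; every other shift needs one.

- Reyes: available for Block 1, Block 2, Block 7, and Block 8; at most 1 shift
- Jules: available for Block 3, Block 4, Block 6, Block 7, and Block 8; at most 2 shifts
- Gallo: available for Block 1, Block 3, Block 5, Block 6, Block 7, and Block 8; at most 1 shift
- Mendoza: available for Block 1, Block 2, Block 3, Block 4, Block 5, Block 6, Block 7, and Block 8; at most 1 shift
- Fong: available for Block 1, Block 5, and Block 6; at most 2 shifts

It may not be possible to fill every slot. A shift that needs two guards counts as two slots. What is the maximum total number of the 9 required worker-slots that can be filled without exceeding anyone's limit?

7

Total capacity across all guards is 1+2+1+1+2 = 7, and 9 slots are needed, so at most 7 can be filled.
An assignment achieving 7: Block 1→Fong, Block 2→Reyes, Block 3→Jules, Block 4→Jules+Mendoza, Block 5→Gallo, Block 6→Fong.
Loads: Reyes 1/1, Jules 2/2, Gallo 1/1, Mendoza 1/1, Fong 2/2.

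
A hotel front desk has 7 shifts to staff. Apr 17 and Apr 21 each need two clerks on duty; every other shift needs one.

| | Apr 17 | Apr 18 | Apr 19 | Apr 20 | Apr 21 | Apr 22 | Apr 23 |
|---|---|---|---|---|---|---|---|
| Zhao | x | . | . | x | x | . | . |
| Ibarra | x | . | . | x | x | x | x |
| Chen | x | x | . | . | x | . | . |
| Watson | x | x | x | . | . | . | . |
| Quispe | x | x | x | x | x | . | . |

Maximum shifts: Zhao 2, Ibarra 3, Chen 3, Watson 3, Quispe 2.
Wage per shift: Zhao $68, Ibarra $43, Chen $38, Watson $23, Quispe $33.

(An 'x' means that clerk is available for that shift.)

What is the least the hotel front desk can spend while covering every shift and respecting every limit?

Apr 22 can only be covered by Ibarra, so that assignment is forced.
Apr 23 can only be covered by Ibarra, so that assignment is forced.
Picking the cheapest available clerk for each shift independently would cost $292, but that ignores the shift limits.
An optimal schedule: Apr 17→Watson+Chen, Apr 18→Watson, Apr 19→Watson, Apr 20→Quispe, Apr 21→Quispe+Chen, Apr 22→Ibarra, Apr 23→Ibarra.
Total: 23 + 38 + 23 + 23 + 33 + 33 + 38 + 43 + 43 = $297.

$297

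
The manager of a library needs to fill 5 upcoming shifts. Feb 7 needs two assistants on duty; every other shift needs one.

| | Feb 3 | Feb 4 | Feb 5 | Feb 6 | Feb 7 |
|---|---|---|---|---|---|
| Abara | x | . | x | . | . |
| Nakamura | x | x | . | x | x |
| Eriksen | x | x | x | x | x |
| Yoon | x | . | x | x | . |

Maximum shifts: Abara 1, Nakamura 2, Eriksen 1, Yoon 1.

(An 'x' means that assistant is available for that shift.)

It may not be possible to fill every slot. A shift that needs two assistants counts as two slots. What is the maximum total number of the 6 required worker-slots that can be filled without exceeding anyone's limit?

Total capacity across all assistants is 1+2+1+1 = 5, and 6 slots are needed, so at most 5 can be filled.
An assignment achieving 5: Feb 4→Nakamura, Feb 5→Abara, Feb 6→Yoon, Feb 7→Nakamura+Eriksen.
Loads: Abara 1/1, Nakamura 2/2, Eriksen 1/1, Yoon 1/1.

5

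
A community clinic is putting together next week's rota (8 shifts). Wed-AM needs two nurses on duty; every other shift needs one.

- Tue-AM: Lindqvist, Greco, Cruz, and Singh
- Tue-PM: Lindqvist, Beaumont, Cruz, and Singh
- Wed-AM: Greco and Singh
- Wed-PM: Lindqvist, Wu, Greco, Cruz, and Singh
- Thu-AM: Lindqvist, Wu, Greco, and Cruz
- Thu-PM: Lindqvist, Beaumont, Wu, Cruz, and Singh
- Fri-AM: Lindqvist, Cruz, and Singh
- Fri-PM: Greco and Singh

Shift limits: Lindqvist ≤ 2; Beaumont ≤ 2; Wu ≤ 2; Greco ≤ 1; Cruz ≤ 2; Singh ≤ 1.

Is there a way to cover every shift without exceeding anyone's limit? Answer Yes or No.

No

Total capacity is 10 and 9 slots are needed, so capacity alone doesn't rule it out.
Shifts {Wed-AM, Fri-PM} need 3 worker-slots in total, but the nurses available for any of those shifts (Greco and Singh) can supply at most 2 among them. So no valid schedule exists.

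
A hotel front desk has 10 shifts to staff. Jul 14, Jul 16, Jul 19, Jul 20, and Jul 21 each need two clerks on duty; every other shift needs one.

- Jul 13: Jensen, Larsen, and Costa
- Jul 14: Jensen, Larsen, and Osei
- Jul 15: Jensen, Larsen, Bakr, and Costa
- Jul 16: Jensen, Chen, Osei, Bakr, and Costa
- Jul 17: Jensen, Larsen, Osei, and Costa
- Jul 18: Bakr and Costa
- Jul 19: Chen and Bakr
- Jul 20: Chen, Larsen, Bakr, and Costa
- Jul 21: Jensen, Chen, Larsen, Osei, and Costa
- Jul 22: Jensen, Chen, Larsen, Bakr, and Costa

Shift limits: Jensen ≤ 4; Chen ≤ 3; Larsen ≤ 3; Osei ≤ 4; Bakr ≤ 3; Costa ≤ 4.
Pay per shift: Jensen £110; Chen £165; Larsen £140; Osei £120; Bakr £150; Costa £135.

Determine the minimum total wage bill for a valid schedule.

£1915

Jul 19 can only be covered by Chen and Bakr, so that assignment is forced.
Picking the cheapest available clerk for each shift independently would cost £1855, but that ignores the shift limits.
An optimal schedule: Jul 13→Jensen, Jul 14→Jensen+Osei, Jul 15→Jensen, Jul 16→Osei+Costa, Jul 17→Osei, Jul 18→Costa, Jul 19→Bakr+Chen, Jul 20→Costa+Larsen, Jul 21→Osei+Costa, Jul 22→Jensen.
Total: 110 + 110 + 120 + 110 + 120 + 135 + 120 + 135 + 150 + 165 + 135 + 140 + 120 + 135 + 110 = £1915.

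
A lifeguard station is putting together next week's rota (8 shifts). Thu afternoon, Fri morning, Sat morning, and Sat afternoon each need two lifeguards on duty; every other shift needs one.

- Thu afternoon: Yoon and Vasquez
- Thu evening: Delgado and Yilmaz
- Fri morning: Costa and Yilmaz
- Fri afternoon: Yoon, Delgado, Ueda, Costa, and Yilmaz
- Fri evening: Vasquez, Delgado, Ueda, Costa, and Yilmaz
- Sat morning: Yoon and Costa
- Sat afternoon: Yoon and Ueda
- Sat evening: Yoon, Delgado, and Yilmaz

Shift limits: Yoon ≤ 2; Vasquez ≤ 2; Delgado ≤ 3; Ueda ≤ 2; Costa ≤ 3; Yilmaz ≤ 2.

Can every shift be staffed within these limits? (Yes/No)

No

Total capacity is 14 and 12 slots are needed, so capacity alone doesn't rule it out.
Shifts {Thu afternoon, Sat morning, Sat afternoon} need 6 worker-slots in total, but the lifeguards available for any of those shifts (Yoon, Vasquez, Ueda, and Costa) can supply at most 5 among them. So no valid schedule exists.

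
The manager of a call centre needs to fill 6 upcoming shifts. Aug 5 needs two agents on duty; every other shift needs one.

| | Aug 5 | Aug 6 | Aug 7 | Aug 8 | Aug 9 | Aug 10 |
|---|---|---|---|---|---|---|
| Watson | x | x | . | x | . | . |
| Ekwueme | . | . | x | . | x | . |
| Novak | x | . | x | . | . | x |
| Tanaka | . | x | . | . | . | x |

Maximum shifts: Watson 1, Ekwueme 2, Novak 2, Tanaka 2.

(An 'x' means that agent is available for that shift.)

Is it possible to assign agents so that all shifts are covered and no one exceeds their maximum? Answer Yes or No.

No

Total capacity is 7 and 7 slots are needed, so capacity alone doesn't rule it out.
Shifts {Aug 5, Aug 8} need 3 worker-slots in total, but the agents available for any of those shifts (Watson and Novak) can supply at most 2 among them. So no valid schedule exists.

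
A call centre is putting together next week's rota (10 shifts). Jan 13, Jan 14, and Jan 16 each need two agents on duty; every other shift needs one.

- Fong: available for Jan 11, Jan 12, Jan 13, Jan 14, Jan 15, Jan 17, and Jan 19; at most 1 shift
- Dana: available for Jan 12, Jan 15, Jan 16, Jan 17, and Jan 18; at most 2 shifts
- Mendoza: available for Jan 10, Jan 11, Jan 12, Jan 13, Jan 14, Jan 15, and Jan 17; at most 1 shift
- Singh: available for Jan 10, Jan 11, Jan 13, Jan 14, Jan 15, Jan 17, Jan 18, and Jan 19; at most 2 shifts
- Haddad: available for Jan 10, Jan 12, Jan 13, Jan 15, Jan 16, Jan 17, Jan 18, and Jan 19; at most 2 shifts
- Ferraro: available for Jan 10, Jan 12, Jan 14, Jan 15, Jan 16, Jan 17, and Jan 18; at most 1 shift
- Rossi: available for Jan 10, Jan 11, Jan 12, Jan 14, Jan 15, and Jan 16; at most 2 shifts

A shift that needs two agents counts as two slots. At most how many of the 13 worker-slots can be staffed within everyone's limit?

11

Total capacity across all agents is 1+2+1+2+2+1+2 = 11, and 13 slots are needed, so at most 11 can be filled.
An assignment achieving 11: Jan 10→Singh, Jan 11→Mendoza, Jan 12→Rossi, Jan 13→Singh+Haddad, Jan 14→Ferraro+Rossi, Jan 16→Dana+Haddad, Jan 18→Dana, Jan 19→Fong.
Loads: Fong 1/1, Dana 2/2, Mendoza 1/1, Singh 2/2, Haddad 2/2, Ferraro 1/1, Rossi 2/2.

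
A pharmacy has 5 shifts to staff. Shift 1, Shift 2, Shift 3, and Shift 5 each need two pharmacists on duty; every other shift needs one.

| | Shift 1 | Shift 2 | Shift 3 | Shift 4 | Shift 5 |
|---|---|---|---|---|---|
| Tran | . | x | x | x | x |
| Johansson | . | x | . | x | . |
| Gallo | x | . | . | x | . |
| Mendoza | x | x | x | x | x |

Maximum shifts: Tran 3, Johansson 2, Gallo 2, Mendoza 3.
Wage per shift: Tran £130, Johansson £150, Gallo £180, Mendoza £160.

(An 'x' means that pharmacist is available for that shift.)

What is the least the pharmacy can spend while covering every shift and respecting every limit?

Shift 1 can only be covered by Gallo and Mendoza, so that assignment is forced.
Shift 3 can only be covered by Tran and Mendoza, so that assignment is forced.
Shift 5 can only be covered by Tran and Mendoza, so that assignment is forced.
Picking the cheapest available pharmacist for each shift independently would cost £1330, but that ignores the shift limits.
An optimal schedule: Shift 1→Gallo+Mendoza, Shift 2→Tran+Johansson, Shift 3→Tran+Mendoza, Shift 4→Johansson, Shift 5→Tran+Mendoza.
Total: 180 + 160 + 130 + 150 + 130 + 160 + 150 + 130 + 160 = £1350.

£1350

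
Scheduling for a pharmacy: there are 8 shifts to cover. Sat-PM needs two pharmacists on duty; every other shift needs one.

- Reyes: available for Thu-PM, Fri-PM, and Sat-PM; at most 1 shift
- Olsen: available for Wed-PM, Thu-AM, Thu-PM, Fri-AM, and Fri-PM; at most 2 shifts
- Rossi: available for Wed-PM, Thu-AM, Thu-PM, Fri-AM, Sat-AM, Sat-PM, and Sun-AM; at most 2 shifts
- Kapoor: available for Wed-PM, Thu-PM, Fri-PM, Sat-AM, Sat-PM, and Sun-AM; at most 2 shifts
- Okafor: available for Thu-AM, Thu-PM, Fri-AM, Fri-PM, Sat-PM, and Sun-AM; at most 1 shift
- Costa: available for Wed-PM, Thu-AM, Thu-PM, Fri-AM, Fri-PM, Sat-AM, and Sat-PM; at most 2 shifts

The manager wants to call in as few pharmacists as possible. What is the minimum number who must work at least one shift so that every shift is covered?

9 slots to fill and no one can take more than 2, so at least ⌈9/2⌉ = 5 pharmacists are needed.
Reyes, Olsen, Rossi, Kapoor, and Costa alone can cover everything: Wed-PM→Kapoor, Thu-AM→Olsen, Thu-PM→Costa, Fri-AM→Olsen, Fri-PM→Reyes, Sat-AM→Rossi, Sat-PM→Kapoor+Costa, Sun-AM→Rossi.

5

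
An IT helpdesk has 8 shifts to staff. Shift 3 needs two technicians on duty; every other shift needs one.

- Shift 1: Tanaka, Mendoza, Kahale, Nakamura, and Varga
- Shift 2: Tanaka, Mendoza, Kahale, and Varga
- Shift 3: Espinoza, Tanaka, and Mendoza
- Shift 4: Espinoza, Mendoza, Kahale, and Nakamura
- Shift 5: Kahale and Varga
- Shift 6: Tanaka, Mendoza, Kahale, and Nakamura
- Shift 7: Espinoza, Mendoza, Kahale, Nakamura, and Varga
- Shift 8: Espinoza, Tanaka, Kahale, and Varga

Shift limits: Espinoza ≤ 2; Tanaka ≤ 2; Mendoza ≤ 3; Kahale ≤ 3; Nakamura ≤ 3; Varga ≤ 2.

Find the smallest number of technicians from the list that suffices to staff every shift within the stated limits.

9 slots to fill and no one can take more than 3, so at least ⌈9/3⌉ = 3 technicians are needed.
No set of 3 technicians can cover every shift (each such set leaves at least one shift with no one available or exceeds a cap).
Espinoza, Tanaka, Mendoza, and Kahale alone can cover everything: Shift 1→Tanaka, Shift 2→Tanaka, Shift 3→Espinoza+Mendoza, Shift 4→Espinoza, Shift 5→Kahale, Shift 6→Mendoza, Shift 7→Mendoza, Shift 8→Kahale.

4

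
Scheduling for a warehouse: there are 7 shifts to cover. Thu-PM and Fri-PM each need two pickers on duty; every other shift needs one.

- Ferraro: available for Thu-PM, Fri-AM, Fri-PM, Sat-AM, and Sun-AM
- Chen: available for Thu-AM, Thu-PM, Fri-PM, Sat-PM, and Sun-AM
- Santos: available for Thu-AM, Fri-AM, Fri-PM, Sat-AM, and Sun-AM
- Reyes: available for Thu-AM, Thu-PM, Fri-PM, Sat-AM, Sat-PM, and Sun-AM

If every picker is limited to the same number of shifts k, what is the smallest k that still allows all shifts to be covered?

With 4 pickers and 9 worker-slots to fill, someone must work at least ⌈9/4⌉ = 3 shifts, so k ≥ 3.
k = 3 works: Thu-AM→Chen, Thu-PM→Ferraro+Chen, Fri-AM→Ferraro, Fri-PM→Santos+Reyes, Sat-AM→Ferraro, Sat-PM→Chen, Sun-AM→Santos.
Loads: Ferraro 3, Chen 3, Santos 2, Reyes 1 — all ≤ 3.

3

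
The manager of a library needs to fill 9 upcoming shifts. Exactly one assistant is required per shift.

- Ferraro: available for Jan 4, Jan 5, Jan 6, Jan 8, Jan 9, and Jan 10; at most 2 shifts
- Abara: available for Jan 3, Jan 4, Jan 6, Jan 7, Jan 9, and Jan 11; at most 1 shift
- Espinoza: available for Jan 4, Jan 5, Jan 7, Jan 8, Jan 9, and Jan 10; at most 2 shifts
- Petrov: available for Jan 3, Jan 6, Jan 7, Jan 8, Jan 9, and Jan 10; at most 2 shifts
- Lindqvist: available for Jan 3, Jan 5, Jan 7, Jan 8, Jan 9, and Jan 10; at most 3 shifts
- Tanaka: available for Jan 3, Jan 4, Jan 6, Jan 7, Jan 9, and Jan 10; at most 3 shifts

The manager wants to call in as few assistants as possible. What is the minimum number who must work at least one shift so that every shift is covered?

9 slots to fill and no one can take more than 3, so at least ⌈9/3⌉ = 3 assistants are needed.
Any 3 assistants together have capacity at most 3+3+2 = 8 < 9 slots, so 3 can never suffice.
Ferraro, Abara, Lindqvist, and Tanaka alone can cover everything: Jan 3→Lindqvist, Jan 4→Tanaka, Jan 5→Ferraro, Jan 6→Tanaka, Jan 7→Lindqvist, Jan 8→Ferraro, Jan 9→Tanaka, Jan 10→Lindqvist, Jan 11→Abara.

4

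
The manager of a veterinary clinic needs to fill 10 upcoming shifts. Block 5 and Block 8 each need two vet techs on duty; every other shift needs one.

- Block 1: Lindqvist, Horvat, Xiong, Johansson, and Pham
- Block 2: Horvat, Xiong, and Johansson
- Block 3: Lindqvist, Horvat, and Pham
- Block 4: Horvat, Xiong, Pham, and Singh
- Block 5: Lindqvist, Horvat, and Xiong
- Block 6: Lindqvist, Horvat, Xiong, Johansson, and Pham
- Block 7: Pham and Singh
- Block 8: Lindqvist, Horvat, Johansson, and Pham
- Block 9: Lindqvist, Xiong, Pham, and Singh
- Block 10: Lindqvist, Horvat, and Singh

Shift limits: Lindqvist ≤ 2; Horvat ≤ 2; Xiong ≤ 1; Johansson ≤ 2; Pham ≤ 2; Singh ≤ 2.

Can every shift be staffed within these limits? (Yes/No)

No

Total capacity is 2+2+1+2+2+2 = 11 but 12 worker-slots are needed — infeasible.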